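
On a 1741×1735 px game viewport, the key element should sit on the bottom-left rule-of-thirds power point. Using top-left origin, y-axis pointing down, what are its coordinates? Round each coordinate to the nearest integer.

The bottom-left point sits one-third of the way across and two-thirds of the way down.
x = 1 × 1741/3 ≈ 580; y = 2 × 1735/3 ≈ 1157.

x = 580 px, y = 1157 px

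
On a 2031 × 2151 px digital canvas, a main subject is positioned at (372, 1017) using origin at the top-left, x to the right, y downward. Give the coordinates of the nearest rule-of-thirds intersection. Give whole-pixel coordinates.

Third lines: x ∈ {677, 1354}, y ∈ {717, 1434}.
372 is closer to x = 677; 1017 is closer to y = 717.
So the nearest intersection is the upper-left power point.

x = 677 px, y = 717 px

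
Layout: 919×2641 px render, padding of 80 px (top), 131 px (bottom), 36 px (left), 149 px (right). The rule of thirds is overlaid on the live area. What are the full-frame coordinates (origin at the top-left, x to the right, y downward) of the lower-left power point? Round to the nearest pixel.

Content width = 919 − 36 − 149 = 734 px; content height = 2641 − 80 − 131 = 2430 px.
Lower-left is one-third across and two-thirds down within the live area.
x = 36 + 1 × 734/3 = 36 + 244.67 ≈ 281
y = 80 + 2 × 2430/3 = 80 + 1620.00 ≈ 1700

x = 281 px, y = 1700 px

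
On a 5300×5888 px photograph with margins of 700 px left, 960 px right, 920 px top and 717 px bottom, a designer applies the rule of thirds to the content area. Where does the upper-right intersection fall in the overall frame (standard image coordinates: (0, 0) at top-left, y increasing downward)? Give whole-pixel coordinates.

(3127, 2337)

Content width = 5300 − 700 − 960 = 3640 px; content height = 5888 − 920 − 717 = 4251 px.
Upper-right is two-thirds across and one-third down within the content area.
x = 700 + 2 × 3640/3 = 700 + 2426.67 ≈ 3127
y = 920 + 1 × 4251/3 = 920 + 1417.00 ≈ 2337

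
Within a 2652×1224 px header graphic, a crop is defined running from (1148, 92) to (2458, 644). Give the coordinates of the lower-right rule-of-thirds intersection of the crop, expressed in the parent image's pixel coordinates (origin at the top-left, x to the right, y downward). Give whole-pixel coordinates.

Crop width = 2458 − 1148 = 1310 px; one third is 436.67 px.
Crop height = 644 − 92 = 552 px; one third is 184.00 px.
The lower-right point is two-thirds across and two-thirds down within the crop:
x = 1148 + 2 × 436.67 ≈ 2021; y = 92 + 2 × 184.00 ≈ 460.

x = 2021 px, y = 460 px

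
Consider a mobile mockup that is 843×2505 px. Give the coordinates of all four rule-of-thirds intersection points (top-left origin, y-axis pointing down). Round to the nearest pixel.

One third of 843 is 281; one third of 2505 is 835.
Vertical third lines at x = 281 and x = 562; horizontal third lines at y = 835 and y = 1670.

(281, 835), (562, 835), (281, 1670), (562, 1670)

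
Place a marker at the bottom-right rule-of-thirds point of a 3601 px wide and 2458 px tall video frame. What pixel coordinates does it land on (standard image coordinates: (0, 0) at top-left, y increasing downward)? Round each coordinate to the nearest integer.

The bottom-right point sits two-thirds of the way across and two-thirds of the way down.
x = 2 × 3601/3 ≈ 2401; y = 2 × 2458/3 ≈ 1639.

x = 2401 px, y = 1639 px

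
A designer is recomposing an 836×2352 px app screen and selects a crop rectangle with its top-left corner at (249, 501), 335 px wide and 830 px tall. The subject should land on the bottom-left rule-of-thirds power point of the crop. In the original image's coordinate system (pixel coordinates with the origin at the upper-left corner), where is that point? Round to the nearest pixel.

(361, 1054)

One third of the crop width 335 is 111.67 px.
One third of the crop height 830 is 276.67 px.
The bottom-left point is one-third across and two-thirds down within the crop:
x = 249 + 1 × 111.67 ≈ 361; y = 501 + 2 × 276.67 ≈ 1054.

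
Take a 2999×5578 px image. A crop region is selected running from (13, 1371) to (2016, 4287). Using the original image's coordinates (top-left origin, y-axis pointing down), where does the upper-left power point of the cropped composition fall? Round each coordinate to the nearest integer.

(681, 2343)

Crop width = 2016 − 13 = 2003 px; one third is 667.67 px.
Crop height = 4287 − 1371 = 2916 px; one third is 972.00 px.
The upper-left point is one-third across and one-third down within the crop:
x = 13 + 1 × 667.67 ≈ 681; y = 1371 + 1 × 972.00 ≈ 2343.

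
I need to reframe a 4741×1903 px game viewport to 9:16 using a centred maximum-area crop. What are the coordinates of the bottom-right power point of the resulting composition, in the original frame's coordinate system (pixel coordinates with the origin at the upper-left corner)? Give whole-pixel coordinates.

x = 2549 px, y = 1269 px

4741/1903 > 9/16, so the 9:16 crop keeps the full height 1903 and trims width to 1903 × 9/16 = 1070.44 px.
Left offset = (4741 − 1070.44)/2 = 1835.28 px; top offset = 0.
Bottom-right is two-thirds across and two-thirds down within the crop:
x = 1835.28 + 2 × 1070.44/3 ≈ 2549; y = 0.00 + 2 × 1903.00/3 ≈ 1269.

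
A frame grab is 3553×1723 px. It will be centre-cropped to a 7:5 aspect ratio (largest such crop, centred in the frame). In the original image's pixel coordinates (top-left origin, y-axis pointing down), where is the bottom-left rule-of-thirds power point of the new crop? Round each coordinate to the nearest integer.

3553/1723 > 7/5, so the 7:5 crop keeps the full height 1723 and trims width to 1723 × 7/5 = 2412.20 px.
Left offset = (3553 − 2412.20)/2 = 570.40 px; top offset = 0.
Bottom-left is one-third across and two-thirds down within the crop:
x = 570.40 + 1 × 2412.20/3 ≈ 1374; y = 0.00 + 2 × 1723.00/3 ≈ 1149.

(1374, 1149)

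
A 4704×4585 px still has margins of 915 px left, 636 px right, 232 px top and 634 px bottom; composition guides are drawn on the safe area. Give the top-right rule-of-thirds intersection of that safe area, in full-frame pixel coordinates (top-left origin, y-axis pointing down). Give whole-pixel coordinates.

Content width = 4704 − 915 − 636 = 3153 px; content height = 4585 − 232 − 634 = 3719 px.
Top-right is two-thirds across and one-third down within the safe area.
x = 915 + 2 × 3153/3 = 915 + 2102.00 ≈ 3017
y = 232 + 1 × 3719/3 = 232 + 1239.67 ≈ 1472

(3017, 1472)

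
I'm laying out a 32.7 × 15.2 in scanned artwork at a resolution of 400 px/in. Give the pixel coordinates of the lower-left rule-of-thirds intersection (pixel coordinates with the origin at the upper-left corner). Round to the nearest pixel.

x = 4360 px, y = 4053 px

In pixels the canvas is 32.7 × 400 = 13080 wide and 15.2 × 400 = 6080 tall.
The lower-left point is one-third across and two-thirds down:
x = 1 × 13080/3 ≈ 4360; y = 2 × 6080/3 ≈ 4053.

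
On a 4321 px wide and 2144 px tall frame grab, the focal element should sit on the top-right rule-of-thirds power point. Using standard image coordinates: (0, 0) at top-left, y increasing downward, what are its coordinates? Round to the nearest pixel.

x = 2881 px, y = 715 px

The top-right point sits two-thirds of the way across and one-third of the way down.
x = 2 × 4321/3 ≈ 2881; y = 1 × 2144/3 ≈ 715.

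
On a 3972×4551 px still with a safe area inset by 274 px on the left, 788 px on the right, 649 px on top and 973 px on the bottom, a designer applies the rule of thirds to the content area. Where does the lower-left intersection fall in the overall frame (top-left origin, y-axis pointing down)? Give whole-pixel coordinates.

Content width = 3972 − 274 − 788 = 2910 px; content height = 4551 − 649 − 973 = 2929 px.
Lower-left is one-third across and two-thirds down within the content area.
x = 274 + 1 × 2910/3 = 274 + 970.00 ≈ 1244
y = 649 + 2 × 2929/3 = 649 + 1952.67 ≈ 2602

(1244, 2602)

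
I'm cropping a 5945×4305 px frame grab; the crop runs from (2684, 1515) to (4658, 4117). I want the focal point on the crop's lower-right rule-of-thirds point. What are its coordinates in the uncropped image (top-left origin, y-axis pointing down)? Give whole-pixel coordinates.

x = 4000 px, y = 3250 px

Crop width = 4658 − 2684 = 1974 px; one third is 658.00 px.
Crop height = 4117 − 1515 = 2602 px; one third is 867.33 px.
The lower-right point is two-thirds across and two-thirds down within the crop:
x = 2684 + 2 × 658.00 ≈ 4000; y = 1515 + 2 × 867.33 ≈ 3250.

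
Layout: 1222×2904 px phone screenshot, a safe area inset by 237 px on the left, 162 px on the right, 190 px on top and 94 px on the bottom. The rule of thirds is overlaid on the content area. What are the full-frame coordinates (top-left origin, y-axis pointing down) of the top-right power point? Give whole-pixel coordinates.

Content width = 1222 − 237 − 162 = 823 px; content height = 2904 − 190 − 94 = 2620 px.
Top-right is two-thirds across and one-third down within the content area.
x = 237 + 2 × 823/3 = 237 + 548.67 ≈ 786
y = 190 + 1 × 2620/3 = 190 + 873.33 ≈ 1063

x = 786 px, y = 1063 px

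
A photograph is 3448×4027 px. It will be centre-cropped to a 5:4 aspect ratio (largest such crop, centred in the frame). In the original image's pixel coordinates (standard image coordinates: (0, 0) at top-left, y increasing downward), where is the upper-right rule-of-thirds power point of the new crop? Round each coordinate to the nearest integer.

(2299, 1554)

3448/4027 < 5/4, so the 5:4 crop keeps the full width 3448 and trims height to 3448 × 4/5 = 2758.40 px.
Top offset = (4027 − 2758.40)/2 = 634.30 px; left offset = 0.
Upper-right is two-thirds across and one-third down within the crop:
x = 0.00 + 2 × 3448.00/3 ≈ 2299; y = 634.30 + 1 × 2758.40/3 ≈ 1554.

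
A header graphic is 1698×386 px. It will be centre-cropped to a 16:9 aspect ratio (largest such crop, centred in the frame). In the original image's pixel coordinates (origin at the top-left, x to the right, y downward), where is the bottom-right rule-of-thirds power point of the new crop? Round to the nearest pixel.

x = 963 px, y = 257 px

1698/386 > 16/9, so the 16:9 crop keeps the full height 386 and trims width to 386 × 16/9 = 686.22 px.
Left offset = (1698 − 686.22)/2 = 505.89 px; top offset = 0.
Bottom-right is two-thirds across and two-thirds down within the crop:
x = 505.89 + 2 × 686.22/3 ≈ 963; y = 0.00 + 2 × 386.00/3 ≈ 257.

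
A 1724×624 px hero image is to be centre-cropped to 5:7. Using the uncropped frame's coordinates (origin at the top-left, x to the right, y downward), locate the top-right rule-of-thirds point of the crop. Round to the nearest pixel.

1724/624 > 5/7, so the 5:7 crop keeps the full height 624 and trims width to 624 × 5/7 = 445.71 px.
Left offset = (1724 − 445.71)/2 = 639.14 px; top offset = 0.
Top-right is two-thirds across and one-third down within the crop:
x = 639.14 + 2 × 445.71/3 ≈ 936; y = 0.00 + 1 × 624.00/3 ≈ 208.

x = 936 px, y = 208 px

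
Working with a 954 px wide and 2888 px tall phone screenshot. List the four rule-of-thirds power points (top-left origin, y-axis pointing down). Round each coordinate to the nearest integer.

One third of 954 is 318; one third of 2888 is 962.67.
Vertical third lines at x = 318 and x = 636; horizontal third lines at y = 963 and y = 1925.

(318, 963), (636, 963), (318, 1925), (636, 1925)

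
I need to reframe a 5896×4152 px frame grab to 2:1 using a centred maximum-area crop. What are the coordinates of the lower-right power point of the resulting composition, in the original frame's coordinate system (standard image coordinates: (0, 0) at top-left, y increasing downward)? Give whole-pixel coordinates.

5896/4152 < 2/1, so the 2:1 crop keeps the full width 5896 and trims height to 5896 × 1/2 = 2948.00 px.
Top offset = (4152 − 2948.00)/2 = 602.00 px; left offset = 0.
Lower-right is two-thirds across and two-thirds down within the crop:
x = 0.00 + 2 × 5896.00/3 ≈ 3931; y = 602.00 + 2 × 2948.00/3 ≈ 2567.

(3931, 2567)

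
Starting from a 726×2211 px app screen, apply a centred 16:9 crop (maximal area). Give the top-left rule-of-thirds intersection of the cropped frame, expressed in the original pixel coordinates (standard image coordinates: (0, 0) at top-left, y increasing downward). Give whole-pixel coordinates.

726/2211 < 16/9, so the 16:9 crop keeps the full width 726 and trims height to 726 × 9/16 = 408.38 px.
Top offset = (2211 − 408.38)/2 = 901.31 px; left offset = 0.
Top-left is one-third across and one-third down within the crop:
x = 0.00 + 1 × 726.00/3 ≈ 242; y = 901.31 + 1 × 408.38/3 ≈ 1037.

x = 242 px, y = 1037 px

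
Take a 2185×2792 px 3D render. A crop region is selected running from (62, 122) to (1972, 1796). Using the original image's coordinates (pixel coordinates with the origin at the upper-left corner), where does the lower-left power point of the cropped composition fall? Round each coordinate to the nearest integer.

(699, 1238)

Crop width = 1972 − 62 = 1910 px; one third is 636.67 px.
Crop height = 1796 − 122 = 1674 px; one third is 558.00 px.
The lower-left point is one-third across and two-thirds down within the crop:
x = 62 + 1 × 636.67 ≈ 699; y = 122 + 2 × 558.00 ≈ 1238.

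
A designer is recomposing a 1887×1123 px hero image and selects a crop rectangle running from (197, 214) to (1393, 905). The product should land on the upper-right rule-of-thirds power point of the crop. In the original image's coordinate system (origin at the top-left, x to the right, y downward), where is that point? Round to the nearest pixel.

x = 994 px, y = 444 px

Crop width = 1393 − 197 = 1196 px; one third is 398.67 px.
Crop height = 905 − 214 = 691 px; one third is 230.33 px.
The upper-right point is two-thirds across and one-third down within the crop:
x = 197 + 2 × 398.67 ≈ 994; y = 214 + 1 × 230.33 ≈ 444.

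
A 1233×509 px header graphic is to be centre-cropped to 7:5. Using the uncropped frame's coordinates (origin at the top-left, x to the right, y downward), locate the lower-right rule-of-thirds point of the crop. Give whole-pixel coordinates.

1233/509 > 7/5, so the 7:5 crop keeps the full height 509 and trims width to 509 × 7/5 = 712.60 px.
Left offset = (1233 − 712.60)/2 = 260.20 px; top offset = 0.
Lower-right is two-thirds across and two-thirds down within the crop:
x = 260.20 + 2 × 712.60/3 ≈ 735; y = 0.00 + 2 × 509.00/3 ≈ 339.

x = 735 px, y = 339 px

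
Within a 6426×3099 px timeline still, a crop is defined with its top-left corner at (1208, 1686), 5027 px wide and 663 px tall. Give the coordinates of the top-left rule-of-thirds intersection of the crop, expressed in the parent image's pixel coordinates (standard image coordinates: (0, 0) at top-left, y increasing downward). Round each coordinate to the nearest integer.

(2884, 1907)

One third of the crop width 5027 is 1675.67 px.
One third of the crop height 663 is 221.00 px.
The top-left point is one-third across and one-third down within the crop:
x = 1208 + 1 × 1675.67 ≈ 2884; y = 1686 + 1 × 221.00 ≈ 1907.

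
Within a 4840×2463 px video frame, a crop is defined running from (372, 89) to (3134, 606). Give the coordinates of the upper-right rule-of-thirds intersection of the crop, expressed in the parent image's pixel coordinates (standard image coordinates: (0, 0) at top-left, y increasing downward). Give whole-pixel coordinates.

x = 2213 px, y = 261 px

Crop width = 3134 − 372 = 2762 px; one third is 920.67 px.
Crop height = 606 − 89 = 517 px; one third is 172.33 px.
The upper-right point is two-thirds across and one-third down within the crop:
x = 372 + 2 × 920.67 ≈ 2213; y = 89 + 1 × 172.33 ≈ 261.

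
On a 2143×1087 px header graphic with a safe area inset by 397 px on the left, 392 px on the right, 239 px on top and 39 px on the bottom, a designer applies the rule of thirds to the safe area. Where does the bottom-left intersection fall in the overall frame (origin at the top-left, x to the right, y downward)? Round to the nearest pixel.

Content width = 2143 − 397 − 392 = 1354 px; content height = 1087 − 239 − 39 = 809 px.
Bottom-left is one-third across and two-thirds down within the safe area.
x = 397 + 1 × 1354/3 = 397 + 451.33 ≈ 848
y = 239 + 2 × 809/3 = 239 + 539.33 ≈ 778

x = 848 px, y = 778 px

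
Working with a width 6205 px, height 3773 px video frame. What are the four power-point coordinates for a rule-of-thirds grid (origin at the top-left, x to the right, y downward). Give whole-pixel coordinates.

One third of 6205 is 2068.33; one third of 3773 is 1257.67.
Vertical third lines at x = 2068 and x = 4137; horizontal third lines at y = 1258 and y = 2515.

(2068, 1258), (4137, 1258), (2068, 2515), (4137, 2515)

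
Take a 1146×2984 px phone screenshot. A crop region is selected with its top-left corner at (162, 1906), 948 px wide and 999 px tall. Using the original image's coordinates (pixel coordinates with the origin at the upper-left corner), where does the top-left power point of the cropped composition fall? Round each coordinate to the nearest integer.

x = 478 px, y = 2239 px

One third of the crop width 948 is 316.00 px.
One third of the crop height 999 is 333.00 px.
The top-left point is one-third across and one-third down within the crop:
x = 162 + 1 × 316.00 ≈ 478; y = 1906 + 1 × 333.00 ≈ 2239.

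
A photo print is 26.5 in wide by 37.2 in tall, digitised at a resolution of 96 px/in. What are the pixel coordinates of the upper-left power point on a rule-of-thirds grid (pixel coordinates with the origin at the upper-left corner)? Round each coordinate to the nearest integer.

In pixels the canvas is 26.5 × 96 = 2544 wide and 37.2 × 96 = 3571.2 tall.
The upper-left point is one-third across and one-third down:
x = 1 × 2544/3 ≈ 848; y = 1 × 3571.2/3 ≈ 1190.

(848, 1190)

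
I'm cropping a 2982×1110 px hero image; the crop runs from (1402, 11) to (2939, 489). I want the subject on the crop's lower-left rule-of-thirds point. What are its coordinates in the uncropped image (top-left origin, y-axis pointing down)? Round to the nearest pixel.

x = 1914 px, y = 330 px

Crop width = 2939 − 1402 = 1537 px; one third is 512.33 px.
Crop height = 489 − 11 = 478 px; one third is 159.33 px.
The lower-left point is one-third across and two-thirds down within the crop:
x = 1402 + 1 × 512.33 ≈ 1914; y = 11 + 2 × 159.33 ≈ 330.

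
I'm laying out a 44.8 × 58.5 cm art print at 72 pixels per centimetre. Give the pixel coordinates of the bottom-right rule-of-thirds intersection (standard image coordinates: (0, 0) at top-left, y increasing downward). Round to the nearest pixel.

x = 2150 px, y = 2808 px

In pixels the canvas is 44.8 × 72 = 3225.6 wide and 58.5 × 72 = 4212 tall.
The bottom-right point is two-thirds across and two-thirds down:
x = 2 × 3225.6/3 ≈ 2150; y = 2 × 4212/3 ≈ 2808.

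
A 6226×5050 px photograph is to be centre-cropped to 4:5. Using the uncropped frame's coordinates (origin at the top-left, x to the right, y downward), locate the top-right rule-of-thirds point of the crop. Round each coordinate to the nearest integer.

x = 3786 px, y = 1683 px

6226/5050 > 4/5, so the 4:5 crop keeps the full height 5050 and trims width to 5050 × 4/5 = 4040.00 px.
Left offset = (6226 − 4040.00)/2 = 1093.00 px; top offset = 0.
Top-right is two-thirds across and one-third down within the crop:
x = 1093.00 + 2 × 4040.00/3 ≈ 3786; y = 0.00 + 1 × 5050.00/3 ≈ 1683.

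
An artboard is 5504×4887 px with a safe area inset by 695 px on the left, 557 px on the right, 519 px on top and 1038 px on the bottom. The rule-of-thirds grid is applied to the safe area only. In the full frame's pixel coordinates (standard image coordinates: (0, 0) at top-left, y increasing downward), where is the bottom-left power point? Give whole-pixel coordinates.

(2112, 2739)

Content width = 5504 − 695 − 557 = 4252 px; content height = 4887 − 519 − 1038 = 3330 px.
Bottom-left is one-third across and two-thirds down within the safe area.
x = 695 + 1 × 4252/3 = 695 + 1417.33 ≈ 2112
y = 519 + 2 × 3330/3 = 519 + 2220.00 ≈ 2739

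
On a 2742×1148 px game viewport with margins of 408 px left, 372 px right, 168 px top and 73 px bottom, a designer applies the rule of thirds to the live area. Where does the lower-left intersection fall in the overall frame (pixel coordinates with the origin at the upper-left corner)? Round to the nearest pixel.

(1062, 773)

Content width = 2742 − 408 − 372 = 1962 px; content height = 1148 − 168 − 73 = 907 px.
Lower-left is one-third across and two-thirds down within the live area.
x = 408 + 1 × 1962/3 = 408 + 654.00 ≈ 1062
y = 168 + 2 × 907/3 = 168 + 604.67 ≈ 773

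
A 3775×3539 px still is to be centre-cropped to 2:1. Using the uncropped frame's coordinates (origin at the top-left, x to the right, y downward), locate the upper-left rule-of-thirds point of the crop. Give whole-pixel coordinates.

3775/3539 < 2/1, so the 2:1 crop keeps the full width 3775 and trims height to 3775 × 1/2 = 1887.50 px.
Top offset = (3539 − 1887.50)/2 = 825.75 px; left offset = 0.
Upper-left is one-third across and one-third down within the crop:
x = 0.00 + 1 × 3775.00/3 ≈ 1258; y = 825.75 + 1 × 1887.50/3 ≈ 1455.

x = 1258 px, y = 1455 px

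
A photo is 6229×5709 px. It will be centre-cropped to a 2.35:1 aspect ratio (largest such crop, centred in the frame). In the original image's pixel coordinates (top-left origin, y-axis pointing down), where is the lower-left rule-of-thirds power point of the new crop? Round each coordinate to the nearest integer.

(2076, 3296)

6229/5709 < 2.35/1, so the 2.35:1 crop keeps the full width 6229 and trims height to 6229 × 1/2.35 = 2650.64 px.
Top offset = (5709 − 2650.64)/2 = 1529.18 px; left offset = 0.
Lower-left is one-third across and two-thirds down within the crop:
x = 0.00 + 1 × 6229.00/3 ≈ 2076; y = 1529.18 + 2 × 2650.64/3 ≈ 3296.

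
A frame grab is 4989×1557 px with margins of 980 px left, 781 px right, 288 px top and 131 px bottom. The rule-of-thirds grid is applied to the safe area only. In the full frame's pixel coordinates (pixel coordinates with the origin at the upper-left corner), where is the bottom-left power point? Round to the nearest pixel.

(2056, 1047)

Content width = 4989 − 980 − 781 = 3228 px; content height = 1557 − 288 − 131 = 1138 px.
Bottom-left is one-third across and two-thirds down within the safe area.
x = 980 + 1 × 3228/3 = 980 + 1076.00 ≈ 2056
y = 288 + 2 × 1138/3 = 288 + 758.67 ≈ 1047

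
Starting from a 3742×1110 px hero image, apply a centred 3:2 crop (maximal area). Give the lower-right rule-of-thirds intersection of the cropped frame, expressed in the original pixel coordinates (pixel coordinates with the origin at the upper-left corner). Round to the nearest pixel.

3742/1110 > 3/2, so the 3:2 crop keeps the full height 1110 and trims width to 1110 × 3/2 = 1665.00 px.
Left offset = (3742 − 1665.00)/2 = 1038.50 px; top offset = 0.
Lower-right is two-thirds across and two-thirds down within the crop:
x = 1038.50 + 2 × 1665.00/3 ≈ 2149; y = 0.00 + 2 × 1110.00/3 ≈ 740.

(2149, 740)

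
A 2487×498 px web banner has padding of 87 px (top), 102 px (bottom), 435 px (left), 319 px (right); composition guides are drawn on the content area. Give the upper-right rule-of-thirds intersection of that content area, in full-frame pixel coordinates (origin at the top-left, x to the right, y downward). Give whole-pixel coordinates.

(1590, 190)

Content width = 2487 − 435 − 319 = 1733 px; content height = 498 − 87 − 102 = 309 px.
Upper-right is two-thirds across and one-third down within the content area.
x = 435 + 2 × 1733/3 = 435 + 1155.33 ≈ 1590
y = 87 + 1 × 309/3 = 87 + 103.00 ≈ 190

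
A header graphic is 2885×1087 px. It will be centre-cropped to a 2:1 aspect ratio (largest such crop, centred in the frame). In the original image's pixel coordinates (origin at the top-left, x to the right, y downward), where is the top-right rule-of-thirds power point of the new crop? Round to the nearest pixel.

x = 1805 px, y = 362 px

2885/1087 > 2/1, so the 2:1 crop keeps the full height 1087 and trims width to 1087 × 2/1 = 2174.00 px.
Left offset = (2885 − 2174.00)/2 = 355.50 px; top offset = 0.
Top-right is two-thirds across and one-third down within the crop:
x = 355.50 + 2 × 2174.00/3 ≈ 1805; y = 0.00 + 1 × 1087.00/3 ≈ 362.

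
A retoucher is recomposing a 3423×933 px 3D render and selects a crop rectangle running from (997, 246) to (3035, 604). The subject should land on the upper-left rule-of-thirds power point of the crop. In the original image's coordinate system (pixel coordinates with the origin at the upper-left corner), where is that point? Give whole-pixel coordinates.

Crop width = 3035 − 997 = 2038 px; one third is 679.33 px.
Crop height = 604 − 246 = 358 px; one third is 119.33 px.
The upper-left point is one-third across and one-third down within the crop:
x = 997 + 1 × 679.33 ≈ 1676; y = 246 + 1 × 119.33 ≈ 365.

(1676, 365)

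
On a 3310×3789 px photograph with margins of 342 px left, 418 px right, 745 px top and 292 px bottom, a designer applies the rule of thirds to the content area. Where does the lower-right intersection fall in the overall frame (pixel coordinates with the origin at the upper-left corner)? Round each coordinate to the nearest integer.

Content width = 3310 − 342 − 418 = 2550 px; content height = 3789 − 745 − 292 = 2752 px.
Lower-right is two-thirds across and two-thirds down within the content area.
x = 342 + 2 × 2550/3 = 342 + 1700.00 ≈ 2042
y = 745 + 2 × 2752/3 = 745 + 1834.67 ≈ 2580

x = 2042 px, y = 2580 px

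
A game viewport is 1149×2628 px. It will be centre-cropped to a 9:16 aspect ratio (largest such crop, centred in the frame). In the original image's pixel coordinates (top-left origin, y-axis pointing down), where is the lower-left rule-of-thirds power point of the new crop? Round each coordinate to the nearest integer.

1149/2628 < 9/16, so the 9:16 crop keeps the full width 1149 and trims height to 1149 × 16/9 = 2042.67 px.
Top offset = (2628 − 2042.67)/2 = 292.67 px; left offset = 0.
Lower-left is one-third across and two-thirds down within the crop:
x = 0.00 + 1 × 1149.00/3 ≈ 383; y = 292.67 + 2 × 2042.67/3 ≈ 1654.

x = 383 px, y = 1654 px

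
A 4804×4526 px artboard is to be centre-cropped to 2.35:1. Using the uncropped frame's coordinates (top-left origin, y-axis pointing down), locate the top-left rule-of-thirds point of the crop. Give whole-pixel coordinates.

4804/4526 < 2.35/1, so the 2.35:1 crop keeps the full width 4804 and trims height to 4804 × 1/2.35 = 2044.26 px.
Top offset = (4526 − 2044.26)/2 = 1240.87 px; left offset = 0.
Top-left is one-third across and one-third down within the crop:
x = 0.00 + 1 × 4804.00/3 ≈ 1601; y = 1240.87 + 1 × 2044.26/3 ≈ 1922.

(1601, 1922)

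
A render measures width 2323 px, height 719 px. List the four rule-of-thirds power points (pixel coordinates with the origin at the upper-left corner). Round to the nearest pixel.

One third of 2323 is 774.33; one third of 719 is 239.67.
Vertical third lines at x = 774 and x = 1549; horizontal third lines at y = 240 and y = 479.

(774, 240), (1549, 240), (774, 479), (1549, 479)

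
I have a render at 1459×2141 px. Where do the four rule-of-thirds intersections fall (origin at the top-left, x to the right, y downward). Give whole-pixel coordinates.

(486, 714), (973, 714), (486, 1427), (973, 1427)

One third of 1459 is 486.33; one third of 2141 is 713.67.
Vertical third lines at x = 486 and x = 973; horizontal third lines at y = 714 and y = 1427.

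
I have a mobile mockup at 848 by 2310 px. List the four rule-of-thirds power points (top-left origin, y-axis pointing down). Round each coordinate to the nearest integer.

One third of 848 is 282.67; one third of 2310 is 770.
Vertical third lines at x = 283 and x = 565; horizontal third lines at y = 770 and y = 1540.

(283, 770), (565, 770), (283, 1540), (565, 1540)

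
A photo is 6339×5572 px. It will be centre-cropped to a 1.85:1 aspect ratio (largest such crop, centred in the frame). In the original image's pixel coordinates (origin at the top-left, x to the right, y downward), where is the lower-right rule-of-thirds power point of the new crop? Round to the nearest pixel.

x = 4226 px, y = 3357 px

6339/5572 < 1.85/1, so the 1.85:1 crop keeps the full width 6339 and trims height to 6339 × 1/1.85 = 3426.49 px.
Top offset = (5572 − 3426.49)/2 = 1072.76 px; left offset = 0.
Lower-right is two-thirds across and two-thirds down within the crop:
x = 0.00 + 2 × 6339.00/3 ≈ 4226; y = 1072.76 + 2 × 3426.49/3 ≈ 3357.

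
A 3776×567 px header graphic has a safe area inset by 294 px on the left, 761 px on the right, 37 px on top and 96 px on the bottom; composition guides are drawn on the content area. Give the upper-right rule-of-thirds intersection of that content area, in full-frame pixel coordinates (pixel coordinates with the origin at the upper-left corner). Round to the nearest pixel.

Content width = 3776 − 294 − 761 = 2721 px; content height = 567 − 37 − 96 = 434 px.
Upper-right is two-thirds across and one-third down within the content area.
x = 294 + 2 × 2721/3 = 294 + 1814.00 ≈ 2108
y = 37 + 1 × 434/3 = 37 + 144.67 ≈ 182

x = 2108 px, y = 182 px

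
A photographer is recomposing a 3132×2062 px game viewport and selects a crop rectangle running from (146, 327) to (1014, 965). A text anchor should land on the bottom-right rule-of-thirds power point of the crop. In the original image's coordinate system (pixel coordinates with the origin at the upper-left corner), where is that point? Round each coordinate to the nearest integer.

Crop width = 1014 − 146 = 868 px; one third is 289.33 px.
Crop height = 965 − 327 = 638 px; one third is 212.67 px.
The bottom-right point is two-thirds across and two-thirds down within the crop:
x = 146 + 2 × 289.33 ≈ 725; y = 327 + 2 × 212.67 ≈ 752.

x = 725 px, y = 752 px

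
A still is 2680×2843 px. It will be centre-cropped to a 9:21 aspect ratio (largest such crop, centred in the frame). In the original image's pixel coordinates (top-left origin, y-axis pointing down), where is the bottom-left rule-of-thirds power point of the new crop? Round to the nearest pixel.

(1137, 1895)

2680/2843 > 9/21, so the 9:21 crop keeps the full height 2843 and trims width to 2843 × 9/21 = 1218.43 px.
Left offset = (2680 − 1218.43)/2 = 730.79 px; top offset = 0.
Bottom-left is one-third across and two-thirds down within the crop:
x = 730.79 + 1 × 1218.43/3 ≈ 1137; y = 0.00 + 2 × 2843.00/3 ≈ 1895.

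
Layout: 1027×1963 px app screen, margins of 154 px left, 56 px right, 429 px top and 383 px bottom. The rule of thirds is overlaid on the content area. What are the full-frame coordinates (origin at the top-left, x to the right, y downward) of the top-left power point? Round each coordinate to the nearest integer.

Content width = 1027 − 154 − 56 = 817 px; content height = 1963 − 429 − 383 = 1151 px.
Top-left is one-third across and one-third down within the content area.
x = 154 + 1 × 817/3 = 154 + 272.33 ≈ 426
y = 429 + 1 × 1151/3 = 429 + 383.67 ≈ 813

x = 426 px, y = 813 px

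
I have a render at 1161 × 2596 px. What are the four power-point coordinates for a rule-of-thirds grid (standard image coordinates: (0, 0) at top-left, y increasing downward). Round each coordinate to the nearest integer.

One third of 1161 is 387; one third of 2596 is 865.33.
Vertical third lines at x = 387 and x = 774; horizontal third lines at y = 865 and y = 1731.

(387, 865), (774, 865), (387, 1731), (774, 1731)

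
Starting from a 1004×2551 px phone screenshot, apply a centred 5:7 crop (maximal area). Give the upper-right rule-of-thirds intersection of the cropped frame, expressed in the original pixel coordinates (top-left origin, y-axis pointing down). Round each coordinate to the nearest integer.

(669, 1041)

1004/2551 < 5/7, so the 5:7 crop keeps the full width 1004 and trims height to 1004 × 7/5 = 1405.60 px.
Top offset = (2551 − 1405.60)/2 = 572.70 px; left offset = 0.
Upper-right is two-thirds across and one-third down within the crop:
x = 0.00 + 2 × 1004.00/3 ≈ 669; y = 572.70 + 1 × 1405.60/3 ≈ 1041.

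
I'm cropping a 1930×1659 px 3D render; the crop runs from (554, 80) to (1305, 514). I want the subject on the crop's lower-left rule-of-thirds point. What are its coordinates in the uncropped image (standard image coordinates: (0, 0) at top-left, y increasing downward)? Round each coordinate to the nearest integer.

x = 804 px, y = 369 px

Crop width = 1305 − 554 = 751 px; one third is 250.33 px.
Crop height = 514 − 80 = 434 px; one third is 144.67 px.
The lower-left point is one-third across and two-thirds down within the crop:
x = 554 + 1 × 250.33 ≈ 804; y = 80 + 2 × 144.67 ≈ 369.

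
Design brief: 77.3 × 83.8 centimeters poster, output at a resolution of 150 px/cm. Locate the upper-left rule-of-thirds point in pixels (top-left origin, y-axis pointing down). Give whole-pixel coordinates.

(3865, 4190)

In pixels the canvas is 77.3 × 150 = 11595 wide and 83.8 × 150 = 12570 tall.
The upper-left point is one-third across and one-third down:
x = 1 × 11595/3 ≈ 3865; y = 1 × 12570/3 ≈ 4190.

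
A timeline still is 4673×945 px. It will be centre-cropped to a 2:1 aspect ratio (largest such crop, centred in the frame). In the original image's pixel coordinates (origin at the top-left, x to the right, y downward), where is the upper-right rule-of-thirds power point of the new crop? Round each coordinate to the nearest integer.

(2652, 315)

4673/945 > 2/1, so the 2:1 crop keeps the full height 945 and trims width to 945 × 2/1 = 1890.00 px.
Left offset = (4673 − 1890.00)/2 = 1391.50 px; top offset = 0.
Upper-right is two-thirds across and one-third down within the crop:
x = 1391.50 + 2 × 1890.00/3 ≈ 2652; y = 0.00 + 1 × 945.00/3 ≈ 315.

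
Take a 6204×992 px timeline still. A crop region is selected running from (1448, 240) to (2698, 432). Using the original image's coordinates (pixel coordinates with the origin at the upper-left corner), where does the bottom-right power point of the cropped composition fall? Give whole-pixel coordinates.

(2281, 368)

Crop width = 2698 − 1448 = 1250 px; one third is 416.67 px.
Crop height = 432 − 240 = 192 px; one third is 64.00 px.
The bottom-right point is two-thirds across and two-thirds down within the crop:
x = 1448 + 2 × 416.67 ≈ 2281; y = 240 + 2 × 64.00 ≈ 368.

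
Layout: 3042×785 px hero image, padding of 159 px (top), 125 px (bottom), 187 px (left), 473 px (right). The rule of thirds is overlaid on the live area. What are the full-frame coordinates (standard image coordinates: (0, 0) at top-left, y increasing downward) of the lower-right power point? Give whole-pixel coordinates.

x = 1775 px, y = 493 px

Content width = 3042 − 187 − 473 = 2382 px; content height = 785 − 159 − 125 = 501 px.
Lower-right is two-thirds across and two-thirds down within the live area.
x = 187 + 2 × 2382/3 = 187 + 1588.00 ≈ 1775
y = 159 + 2 × 501/3 = 159 + 334.00 ≈ 493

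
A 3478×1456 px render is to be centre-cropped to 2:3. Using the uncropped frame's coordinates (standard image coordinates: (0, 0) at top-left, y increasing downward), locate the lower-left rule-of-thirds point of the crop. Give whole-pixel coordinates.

3478/1456 > 2/3, so the 2:3 crop keeps the full height 1456 and trims width to 1456 × 2/3 = 970.67 px.
Left offset = (3478 − 970.67)/2 = 1253.67 px; top offset = 0.
Lower-left is one-third across and two-thirds down within the crop:
x = 1253.67 + 1 × 970.67/3 ≈ 1577; y = 0.00 + 2 × 1456.00/3 ≈ 971.

(1577, 971)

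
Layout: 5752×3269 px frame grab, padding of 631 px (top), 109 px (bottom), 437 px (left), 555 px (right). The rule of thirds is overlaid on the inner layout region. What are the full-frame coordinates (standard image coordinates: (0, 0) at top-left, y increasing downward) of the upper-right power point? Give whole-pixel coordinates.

Content width = 5752 − 437 − 555 = 4760 px; content height = 3269 − 631 − 109 = 2529 px.
Upper-right is two-thirds across and one-third down within the inner layout region.
x = 437 + 2 × 4760/3 = 437 + 3173.33 ≈ 3610
y = 631 + 1 × 2529/3 = 631 + 843.00 ≈ 1474

(3610, 1474)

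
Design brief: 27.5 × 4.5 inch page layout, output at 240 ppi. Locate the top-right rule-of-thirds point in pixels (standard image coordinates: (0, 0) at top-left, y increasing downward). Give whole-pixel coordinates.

In pixels the canvas is 27.5 × 240 = 6600 wide and 4.5 × 240 = 1080 tall.
The top-right point is two-thirds across and one-third down:
x = 2 × 6600/3 ≈ 4400; y = 1 × 1080/3 ≈ 360.

(4400, 360)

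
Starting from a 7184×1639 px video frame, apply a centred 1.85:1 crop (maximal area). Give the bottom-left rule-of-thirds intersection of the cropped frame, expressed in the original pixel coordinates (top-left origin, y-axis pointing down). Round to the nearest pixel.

x = 3087 px, y = 1093 px

7184/1639 > 1.85/1, so the 1.85:1 crop keeps the full height 1639 and trims width to 1639 × 1.85/1 = 3032.15 px.
Left offset = (7184 − 3032.15)/2 = 2075.93 px; top offset = 0.
Bottom-left is one-third across and two-thirds down within the crop:
x = 2075.93 + 1 × 3032.15/3 ≈ 3087; y = 0.00 + 2 × 1639.00/3 ≈ 1093.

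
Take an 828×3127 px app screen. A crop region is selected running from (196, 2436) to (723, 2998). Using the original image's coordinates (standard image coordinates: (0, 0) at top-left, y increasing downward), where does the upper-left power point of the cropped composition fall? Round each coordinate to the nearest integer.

Crop width = 723 − 196 = 527 px; one third is 175.67 px.
Crop height = 2998 − 2436 = 562 px; one third is 187.33 px.
The upper-left point is one-third across and one-third down within the crop:
x = 196 + 1 × 175.67 ≈ 372; y = 2436 + 1 × 187.33 ≈ 2623.

(372, 2623)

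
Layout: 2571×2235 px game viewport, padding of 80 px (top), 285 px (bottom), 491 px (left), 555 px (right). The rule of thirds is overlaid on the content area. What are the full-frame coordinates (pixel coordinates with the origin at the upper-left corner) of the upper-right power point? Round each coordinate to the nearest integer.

Content width = 2571 − 491 − 555 = 1525 px; content height = 2235 − 80 − 285 = 1870 px.
Upper-right is two-thirds across and one-third down within the content area.
x = 491 + 2 × 1525/3 = 491 + 1016.67 ≈ 1508
y = 80 + 1 × 1870/3 = 80 + 623.33 ≈ 703

(1508, 703)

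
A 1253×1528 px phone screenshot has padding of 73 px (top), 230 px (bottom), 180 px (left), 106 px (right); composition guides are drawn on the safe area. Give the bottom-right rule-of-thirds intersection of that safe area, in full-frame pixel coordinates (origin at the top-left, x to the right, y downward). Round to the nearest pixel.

Content width = 1253 − 180 − 106 = 967 px; content height = 1528 − 73 − 230 = 1225 px.
Bottom-right is two-thirds across and two-thirds down within the safe area.
x = 180 + 2 × 967/3 = 180 + 644.67 ≈ 825
y = 73 + 2 × 1225/3 = 73 + 816.67 ≈ 890

(825, 890)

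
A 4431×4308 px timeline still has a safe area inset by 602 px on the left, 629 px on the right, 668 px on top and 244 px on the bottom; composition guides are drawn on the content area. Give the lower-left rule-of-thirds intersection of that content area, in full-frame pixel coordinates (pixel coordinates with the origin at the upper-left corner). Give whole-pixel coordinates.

x = 1669 px, y = 2932 px

Content width = 4431 − 602 − 629 = 3200 px; content height = 4308 − 668 − 244 = 3396 px.
Lower-left is one-third across and two-thirds down within the content area.
x = 602 + 1 × 3200/3 = 602 + 1066.67 ≈ 1669
y = 668 + 2 × 3396/3 = 668 + 2264.00 ≈ 2932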